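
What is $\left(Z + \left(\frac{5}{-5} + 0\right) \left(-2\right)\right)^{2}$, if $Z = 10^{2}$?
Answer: $10404$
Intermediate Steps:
$Z = 100$
$\left(Z + \left(\frac{5}{-5} + 0\right) \left(-2\right)\right)^{2} = \left(100 + \left(\frac{5}{-5} + 0\right) \left(-2\right)\right)^{2} = \left(100 + \left(5 \left(- \frac{1}{5}\right) + 0\right) \left(-2\right)\right)^{2} = \left(100 + \left(-1 + 0\right) \left(-2\right)\right)^{2} = \left(100 - -2\right)^{2} = \left(100 + 2\right)^{2} = 102^{2} = 10404$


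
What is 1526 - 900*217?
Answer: -193774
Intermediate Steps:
1526 - 900*217 = 1526 - 195300 = -193774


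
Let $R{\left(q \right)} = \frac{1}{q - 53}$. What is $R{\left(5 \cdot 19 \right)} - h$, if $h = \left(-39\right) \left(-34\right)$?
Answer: $- \frac{55691}{42} \approx -1326.0$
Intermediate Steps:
$R{\left(q \right)} = \frac{1}{-53 + q}$
$h = 1326$
$R{\left(5 \cdot 19 \right)} - h = \frac{1}{-53 + 5 \cdot 19} - 1326 = \frac{1}{-53 + 95} - 1326 = \frac{1}{42} - 1326 = - \frac{55691}{42}$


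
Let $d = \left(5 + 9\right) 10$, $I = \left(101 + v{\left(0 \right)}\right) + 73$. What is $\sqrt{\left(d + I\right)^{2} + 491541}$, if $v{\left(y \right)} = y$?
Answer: $\sqrt{590137} \approx 768.2$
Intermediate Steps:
$I = 174$ ($I = \left(101 + 0\right) + 73 = 101 + 73 = 174$)
$d = 140$ ($d = 14 \cdot 10 = 140$)
$\sqrt{\left(d + I\right)^{2} + 491541} = \sqrt{\left(140 + 174\right)^{2} + 491541} = \sqrt{314^{2} + 491541} = \sqrt{98596 + 491541} = \sqrt{590137}$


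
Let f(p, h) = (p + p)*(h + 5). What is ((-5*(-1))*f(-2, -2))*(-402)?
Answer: 24120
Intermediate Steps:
f(p, h) = 2*p*(5 + h) (f(p, h) = (2*p)*(5 + h) = 2*p*(5 + h))
((-5*(-1))*f(-2, -2))*(-402) = ((-5*(-1))*(2*(-2)*(5 - 2)))*(-402) = (5*(2*(-2)*3))*(-402) = (5*(-12))*(-402) = -60*(-402) = 24120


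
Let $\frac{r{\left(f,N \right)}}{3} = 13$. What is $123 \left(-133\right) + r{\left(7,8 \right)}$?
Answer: $-16320$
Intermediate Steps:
$r{\left(f,N \right)} = 39$ ($r{\left(f,N \right)} = 3 \cdot 13 = 39$)
$123 \left(-133\right) + r{\left(7,8 \right)} = 123 \left(-133\right) + 39 = -16359 + 39 = -16320$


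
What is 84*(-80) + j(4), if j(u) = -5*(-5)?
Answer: -6695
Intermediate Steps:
j(u) = 25
84*(-80) + j(4) = 84*(-80) + 25 = -6720 + 25 = -6695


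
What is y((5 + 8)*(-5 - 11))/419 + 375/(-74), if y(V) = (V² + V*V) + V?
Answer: 6230555/31006 ≈ 200.95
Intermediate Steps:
y(V) = V + 2*V² (y(V) = (V² + V²) + V = 2*V² + V = V + 2*V²)
y((5 + 8)*(-5 - 11))/419 + 375/(-74) = (((5 + 8)*(-5 - 11))*(1 + 2*((5 + 8)*(-5 - 11))))/419 + 375/(-74) = ((13*(-16))*(1 + 2*(13*(-16))))*(1/419) + 375*(-1/74) = -208*(1 + 2*(-208))*(1/419) - 375/74 = -208*(1 - 416)*(1/419) - 375/74 = -208*(-415)*(1/419) - 375/74 = 86320*(1/419) - 375/74 = 86320/419 - 375/74 = 6230555/31006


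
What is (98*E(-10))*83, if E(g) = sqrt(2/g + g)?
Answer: 8134*I*sqrt(255)/5 ≈ 25978.0*I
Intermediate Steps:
E(g) = sqrt(g + 2/g)
(98*E(-10))*83 = (98*sqrt(-10 + 2/(-10)))*83 = (98*sqrt(-10 + 2*(-1/10)))*83 = (98*sqrt(-10 - 1/5))*83 = (98*sqrt(-51/5))*83 = (98*(I*sqrt(255)/5))*83 = (98*I*sqrt(255)/5)*83 = 8134*I*sqrt(255)/5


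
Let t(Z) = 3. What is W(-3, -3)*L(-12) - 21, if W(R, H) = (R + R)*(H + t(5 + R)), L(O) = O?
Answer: -21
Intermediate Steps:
W(R, H) = 2*R*(3 + H) (W(R, H) = (R + R)*(H + 3) = (2*R)*(3 + H) = 2*R*(3 + H))
W(-3, -3)*L(-12) - 21 = (2*(-3)*(3 - 3))*(-12) - 21 = (2*(-3)*0)*(-12) - 21 = 0*(-12) - 21 = 0 - 21 = -21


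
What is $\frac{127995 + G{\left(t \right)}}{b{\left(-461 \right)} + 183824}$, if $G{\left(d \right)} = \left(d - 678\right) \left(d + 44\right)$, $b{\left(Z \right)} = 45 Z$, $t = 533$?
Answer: $\frac{44330}{163079} \approx 0.27183$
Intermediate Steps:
$G{\left(d \right)} = \left(-678 + d\right) \left(44 + d\right)$
$\frac{127995 + G{\left(t \right)}}{b{\left(-461 \right)} + 183824} = \frac{127995 - \left(367754 - 284089\right)}{45 \left(-461\right) + 183824} = \frac{127995 - 83665}{-20745 + 183824} = \frac{127995 - 83665}{163079} = 44330 \cdot \frac{1}{163079} = \frac{44330}{163079}$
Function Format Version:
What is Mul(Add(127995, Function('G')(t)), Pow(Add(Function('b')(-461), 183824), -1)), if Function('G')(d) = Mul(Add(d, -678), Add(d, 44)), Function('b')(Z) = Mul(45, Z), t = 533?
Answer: Rational(44330, 163079) ≈ 0.27183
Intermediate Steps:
Function('G')(d) = Mul(Add(-678, d), Add(44, d))
Mul(Add(127995, Function('G')(t)), Pow(Add(Function('b')(-461), 183824), -1)) = Mul(Add(127995, Add(-29832, Pow(533, 2), Mul(-634, 533))), Pow(Add(Mul(45, -461), 183824), -1)) = Mul(Add(127995, Add(-29832, 284089, -337922)), Pow(Add(-20745, 183824), -1)) = Mul(Add(127995, -83665), Pow(163079, -1)) = Mul(44330, Rational(1, 163079)) = Rational(44330, 163079)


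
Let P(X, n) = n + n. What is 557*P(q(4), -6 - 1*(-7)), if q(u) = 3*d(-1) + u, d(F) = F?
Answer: 1114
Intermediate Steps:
q(u) = -3 + u (q(u) = 3*(-1) + u = -3 + u)
P(X, n) = 2*n
557*P(q(4), -6 - 1*(-7)) = 557*(2*(-6 - 1*(-7))) = 557*(2*(-6 + 7)) = 557*(2*1) = 557*2 = 1114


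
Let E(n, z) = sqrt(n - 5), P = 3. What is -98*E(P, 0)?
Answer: -98*I*sqrt(2) ≈ -138.59*I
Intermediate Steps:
E(n, z) = sqrt(-5 + n)
-98*E(P, 0) = -98*sqrt(-5 + 3) = -98*I*sqrt(2)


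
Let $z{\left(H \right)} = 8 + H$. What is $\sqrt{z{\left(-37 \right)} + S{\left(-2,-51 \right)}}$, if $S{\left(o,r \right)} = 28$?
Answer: $i \approx 1.0 i$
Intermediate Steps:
$\sqrt{z{\left(-37 \right)} + S{\left(-2,-51 \right)}} = \sqrt{\left(8 - 37\right) + 28} = \sqrt{-29 + 28} = \sqrt{-1} = i$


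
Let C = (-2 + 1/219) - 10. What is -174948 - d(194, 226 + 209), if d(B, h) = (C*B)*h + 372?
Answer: 61099150/73 ≈ 8.3698e+5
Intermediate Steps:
C = -2627/219 (C = (-2 + 1/219) - 10 = -437/219 - 10 = -2627/219 ≈ -11.995)
d(B, h) = 372 - 2627*B*h/219 (d(B, h) = (-2627*B/219)*h + 372 = -2627*B*h/219 + 372 = 372 - 2627*B*h/219)
-174948 - d(194, 226 + 209) = -174948 - (372 - 2627/219*194*(226 + 209)) = -174948 - (372 - 2627/219*194*435) = -174948 - (372 - 73897510/73) = -174948 - 1*(-73870354/73) = -174948 + 73870354/73 = 61099150/73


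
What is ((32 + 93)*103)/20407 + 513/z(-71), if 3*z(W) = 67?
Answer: 32268998/1367269 ≈ 23.601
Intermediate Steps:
z(W) = 67/3 (z(W) = (⅓)*67 = 67/3)
((32 + 93)*103)/20407 + 513/z(-71) = ((32 + 93)*103)/20407 + 513/(67/3) = (125*103)*(1/20407) + 513*(3/67) = 12875*(1/20407) + 1539/67 = 12875/20407 + 1539/67 = 32268998/1367269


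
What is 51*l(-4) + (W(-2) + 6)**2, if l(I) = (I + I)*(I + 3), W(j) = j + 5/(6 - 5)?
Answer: 489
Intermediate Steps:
W(j) = 5 + j (W(j) = j + 5/1 = j + 1*5 = j + 5 = 5 + j)
l(I) = 2*I*(3 + I) (l(I) = (2*I)*(3 + I) = 2*I*(3 + I))
51*l(-4) + (W(-2) + 6)**2 = 51*(2*(-4)*(3 - 4)) + ((5 - 2) + 6)**2 = 51*(2*(-4)*(-1)) + (3 + 6)**2 = 51*8 + 9**2 = 408 + 81 = 489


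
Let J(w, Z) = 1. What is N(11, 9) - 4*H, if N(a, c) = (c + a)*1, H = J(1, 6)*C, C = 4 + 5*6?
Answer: -116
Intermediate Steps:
C = 34 (C = 4 + 30 = 34)
H = 34 (H = 1*34 = 34)
N(a, c) = a + c (N(a, c) = (a + c)*1 = a + c)
N(11, 9) - 4*H = (11 + 9) - 4*34 = 20 - 136 = -116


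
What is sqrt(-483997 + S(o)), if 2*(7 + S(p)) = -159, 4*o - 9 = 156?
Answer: I*sqrt(1936334)/2 ≈ 695.76*I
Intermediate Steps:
o = 165/4 (o = 9/4 + (1/4)*156 = 9/4 + 39 = 165/4 ≈ 41.250)
S(p) = -173/2 (S(p) = -7 + (1/2)*(-159) = -7 - 159/2 = -173/2)
sqrt(-483997 + S(o)) = sqrt(-483997 - 173/2) = sqrt(-968167/2) = I*sqrt(1936334)/2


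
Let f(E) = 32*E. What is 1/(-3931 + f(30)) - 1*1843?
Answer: -5475554/2971 ≈ -1843.0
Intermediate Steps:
1/(-3931 + f(30)) - 1*1843 = 1/(-3931 + 32*30) - 1*1843 = 1/(-3931 + 960) - 1843 = 1/(-2971) - 1843 = -1/2971 - 1843 = -5475554/2971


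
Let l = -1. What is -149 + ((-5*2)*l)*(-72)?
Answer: -869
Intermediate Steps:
-149 + ((-5*2)*l)*(-72) = -149 + (-5*2*(-1))*(-72) = -149 - 10*(-1)*(-72) = -149 + 10*(-72) = -149 - 720 = -869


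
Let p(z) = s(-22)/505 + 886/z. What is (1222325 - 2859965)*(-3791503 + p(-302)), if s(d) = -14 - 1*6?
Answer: 94695317216064000/15251 ≈ 6.2091e+12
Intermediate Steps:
s(d) = -20 (s(d) = -14 - 6 = -20)
p(z) = -4/101 + 886/z (p(z) = -20/505 + 886/z = -20*1/505 + 886/z = -4/101 + 886/z)
(1222325 - 2859965)*(-3791503 + p(-302)) = (1222325 - 2859965)*(-3791503 + (-4/101 + 886/(-302))) = -1637640*(-3791503 + (-4/101 + 886*(-1/302))) = -1637640*(-3791503 + (-4/101 - 443/151)) = -1637640*(-3791503 - 45347/15251) = -1637640*(-57824257600/15251) = 94695317216064000/15251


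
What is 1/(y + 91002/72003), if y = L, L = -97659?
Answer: -24001/2343883325 ≈ -1.0240e-5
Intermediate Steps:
y = -97659
1/(y + 91002/72003) = 1/(-97659 + 91002/72003) = 1/(-97659 + 91002*(1/72003)) = 1/(-97659 + 30334/24001) = 1/(-2343883325/24001) = -24001/2343883325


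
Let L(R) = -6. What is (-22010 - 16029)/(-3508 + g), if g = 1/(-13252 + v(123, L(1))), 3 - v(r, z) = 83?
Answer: 507135948/46768657 ≈ 10.844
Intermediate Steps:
v(r, z) = -80 (v(r, z) = 3 - 1*83 = 3 - 83 = -80)
g = -1/13332 (g = 1/(-13252 - 80) = 1/(-13332) = -1/13332 ≈ -7.5008e-5)
(-22010 - 16029)/(-3508 + g) = (-22010 - 16029)/(-3508 - 1/13332) = -38039/(-46768657/13332) = -38039*(-13332/46768657) = 507135948/46768657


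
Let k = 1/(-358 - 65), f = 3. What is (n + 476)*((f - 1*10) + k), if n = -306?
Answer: -503540/423 ≈ -1190.4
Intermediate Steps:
k = -1/423 (k = 1/(-423) = -1/423 ≈ -0.0023641)
(n + 476)*((f - 1*10) + k) = (-306 + 476)*((3 - 1*10) - 1/423) = 170*((3 - 10) - 1/423) = 170*(-7 - 1/423) = 170*(-2962/423) = -503540/423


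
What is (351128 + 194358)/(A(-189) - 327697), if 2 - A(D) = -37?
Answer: -272743/163829 ≈ -1.6648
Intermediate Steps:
A(D) = 39 (A(D) = 2 - 1*(-37) = 2 + 37 = 39)
(351128 + 194358)/(A(-189) - 327697) = (351128 + 194358)/(39 - 327697) = 545486/(-327658) = 545486*(-1/327658) = -272743/163829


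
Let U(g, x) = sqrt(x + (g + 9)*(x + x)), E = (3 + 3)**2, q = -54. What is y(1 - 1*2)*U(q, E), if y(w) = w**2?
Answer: 6*I*sqrt(89) ≈ 56.604*I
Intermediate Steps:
E = 36 (E = 6**2 = 36)
U(g, x) = sqrt(x + 2*x*(9 + g)) (U(g, x) = sqrt(x + (9 + g)*(2*x)) = sqrt(x + 2*x*(9 + g)))
y(1 - 1*2)*U(q, E) = (1 - 1*2)**2*sqrt(36*(19 + 2*(-54))) = (1 - 2)**2*sqrt(36*(19 - 108)) = (-1)**2*sqrt(36*(-89)) = 1*sqrt(-3204) = 1*(6*I*sqrt(89)) = 6*I*sqrt(89)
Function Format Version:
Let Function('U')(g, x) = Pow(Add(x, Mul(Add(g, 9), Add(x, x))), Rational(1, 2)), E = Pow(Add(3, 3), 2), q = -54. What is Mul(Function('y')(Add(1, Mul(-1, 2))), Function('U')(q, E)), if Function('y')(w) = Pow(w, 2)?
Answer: Mul(6, I, Pow(89, Rational(1, 2))) ≈ Mul(56.604, I)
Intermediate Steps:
E = 36 (E = Pow(6, 2) = 36)
Function('U')(g, x) = Pow(Add(x, Mul(2, x, Add(9, g))), Rational(1, 2)) (Function('U')(g, x) = Pow(Add(x, Mul(Add(9, g), Mul(2, x))), Rational(1, 2)) = Pow(Add(x, Mul(2, x, Add(9, g))), Rational(1, 2)))
Mul(Function('y')(Add(1, Mul(-1, 2))), Function('U')(q, E)) = Mul(Pow(Add(1, Mul(-1, 2)), 2), Pow(Mul(36, Add(19, Mul(2, -54))), Rational(1, 2))) = Mul(Pow(Add(1, -2), 2), Pow(Mul(36, Add(19, -108)), Rational(1, 2))) = Mul(Pow(-1, 2), Pow(Mul(36, -89), Rational(1, 2))) = Mul(1, Pow(-3204, Rational(1, 2))) = Mul(1, Mul(6, I, Pow(89, Rational(1, 2)))) = Mul(6, I, Pow(89, Rational(1, 2)))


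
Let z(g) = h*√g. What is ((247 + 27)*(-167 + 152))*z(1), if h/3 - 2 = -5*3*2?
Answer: 345240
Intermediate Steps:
h = -84 (h = 6 + 3*(-5*3*2) = 6 + 3*(-15*2) = 6 + 3*(-30) = 6 - 90 = -84)
z(g) = -84*√g
((247 + 27)*(-167 + 152))*z(1) = ((247 + 27)*(-167 + 152))*(-84*√1) = (274*(-15))*(-84*1) = -4110*(-84) = 345240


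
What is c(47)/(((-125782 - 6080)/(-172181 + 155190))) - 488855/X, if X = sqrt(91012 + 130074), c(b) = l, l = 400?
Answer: 3398200/65931 - 488855*sqrt(221086)/221086 ≈ -988.14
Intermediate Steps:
c(b) = 400
X = sqrt(221086) ≈ 470.20
c(47)/(((-125782 - 6080)/(-172181 + 155190))) - 488855/X = 400/(((-125782 - 6080)/(-172181 + 155190))) - 488855*sqrt(221086)/221086 = 400/((-131862/(-16991))) - 488855*sqrt(221086)/221086 = 400/((-131862*(-1/16991))) - 488855*sqrt(221086)/221086 = 400/(131862/16991) - 488855*sqrt(221086)/221086 = 400*(16991/131862) - 488855*sqrt(221086)/221086 = 3398200/65931 - 488855*sqrt(221086)/221086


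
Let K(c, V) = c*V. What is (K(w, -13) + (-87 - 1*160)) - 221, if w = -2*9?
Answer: -234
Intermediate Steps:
w = -18
K(c, V) = V*c
(K(w, -13) + (-87 - 1*160)) - 221 = (-13*(-18) + (-87 - 1*160)) - 221 = (234 + (-87 - 160)) - 221 = (234 - 247) - 221 = -13 - 221 = -234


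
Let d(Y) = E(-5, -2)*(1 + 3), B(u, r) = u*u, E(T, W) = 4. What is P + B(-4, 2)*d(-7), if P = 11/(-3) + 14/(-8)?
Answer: 3007/12 ≈ 250.58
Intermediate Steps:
B(u, r) = u²
d(Y) = 16 (d(Y) = 4*(1 + 3) = 4*4 = 16)
P = -65/12 (P = 11*(-⅓) + 14*(-⅛) = -11/3 - 7/4 = -65/12 ≈ -5.4167)
P + B(-4, 2)*d(-7) = -65/12 + (-4)²*16 = -65/12 + 16*16 = -65/12 + 256 = 3007/12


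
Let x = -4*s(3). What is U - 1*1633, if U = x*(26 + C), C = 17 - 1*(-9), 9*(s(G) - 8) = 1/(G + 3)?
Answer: -89123/27 ≈ -3300.9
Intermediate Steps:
s(G) = 8 + 1/(9*(3 + G)) (s(G) = 8 + 1/(9*(G + 3)) = 8 + 1/(9*(3 + G)))
x = -866/27 (x = -4*(217 + 72*3)/(9*(3 + 3)) = -4*(217 + 216)/(9*6) = -4*433/(9*6) = -4*433/54 = -866/27 ≈ -32.074)
C = 26 (C = 17 + 9 = 26)
U = -45032/27 (U = -866*(26 + 26)/27 = -866/27*52 = -45032/27 ≈ -1667.9)
U - 1*1633 = -45032/27 - 1*1633 = -45032/27 - 1633 = -89123/27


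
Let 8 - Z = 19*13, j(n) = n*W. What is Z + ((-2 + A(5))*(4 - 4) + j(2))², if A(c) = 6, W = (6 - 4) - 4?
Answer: -223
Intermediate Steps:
W = -2 (W = 2 - 4 = -2)
j(n) = -2*n (j(n) = n*(-2) = -2*n)
Z = -239 (Z = 8 - 19*13 = 8 - 1*247 = 8 - 247 = -239)
Z + ((-2 + A(5))*(4 - 4) + j(2))² = -239 + ((-2 + 6)*(4 - 4) - 2*2)² = -239 + (4*0 - 4)² = -239 + (0 - 4)² = -239 + (-4)² = -239 + 16 = -223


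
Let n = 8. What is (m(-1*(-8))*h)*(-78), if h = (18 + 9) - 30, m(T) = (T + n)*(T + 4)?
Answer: 44928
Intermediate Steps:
m(T) = (4 + T)*(8 + T) (m(T) = (T + 8)*(T + 4) = (8 + T)*(4 + T) = (4 + T)*(8 + T))
h = -3 (h = 27 - 30 = -3)
(m(-1*(-8))*h)*(-78) = ((32 + (-1*(-8))² + 12*(-1*(-8)))*(-3))*(-78) = ((32 + 8² + 12*8)*(-3))*(-78) = ((32 + 64 + 96)*(-3))*(-78) = (192*(-3))*(-78) = -576*(-78) = 44928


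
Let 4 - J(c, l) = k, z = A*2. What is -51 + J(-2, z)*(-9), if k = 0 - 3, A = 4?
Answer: -114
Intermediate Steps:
z = 8 (z = 4*2 = 8)
k = -3
J(c, l) = 7 (J(c, l) = 4 - 1*(-3) = 4 + 3 = 7)
-51 + J(-2, z)*(-9) = -51 + 7*(-9) = -51 - 63 = -114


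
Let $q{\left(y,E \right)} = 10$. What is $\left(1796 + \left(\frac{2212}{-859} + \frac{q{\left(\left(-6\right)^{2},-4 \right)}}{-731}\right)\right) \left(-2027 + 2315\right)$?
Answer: $\frac{324326857536}{627929} \approx 5.165 \cdot 10^{5}$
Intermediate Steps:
$\left(1796 + \left(\frac{2212}{-859} + \frac{q{\left(\left(-6\right)^{2},-4 \right)}}{-731}\right)\right) \left(-2027 + 2315\right) = \left(1796 + \left(\frac{2212}{-859} + \frac{10}{-731}\right)\right) \left(-2027 + 2315\right) = \left(1796 + \left(2212 \left(- \frac{1}{859}\right) + 10 \left(- \frac{1}{731}\right)\right)\right) 288 = \left(1796 - \frac{1625562}{627929}\right) 288 = \frac{1126134922}{627929} \cdot 288 = \frac{324326857536}{627929}$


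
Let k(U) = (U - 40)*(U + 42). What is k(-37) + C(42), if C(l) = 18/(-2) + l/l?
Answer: -393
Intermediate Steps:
C(l) = -8 (C(l) = 18*(-1/2) + 1 = -9 + 1 = -8)
k(U) = (-40 + U)*(42 + U)
k(-37) + C(42) = (-1680 + (-37)**2 + 2*(-37)) - 8 = (-1680 + 1369 - 74) - 8 = -385 - 8 = -393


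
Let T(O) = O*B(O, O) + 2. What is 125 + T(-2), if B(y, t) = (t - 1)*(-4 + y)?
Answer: 91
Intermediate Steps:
B(y, t) = (-1 + t)*(-4 + y)
T(O) = 2 + O*(4 + O² - 5*O) (T(O) = O*(4 - O - 4*O + O*O) + 2 = O*(4 - O - 4*O + O²) + 2 = O*(4 + O² - 5*O) + 2 = 2 + O*(4 + O² - 5*O))
125 + T(-2) = 125 + (2 - 2*(4 + (-2)² - 5*(-2))) = 125 + (2 - 2*(4 + 4 + 10)) = 125 + (2 - 2*18) = 125 + (2 - 36) = 125 - 34 = 91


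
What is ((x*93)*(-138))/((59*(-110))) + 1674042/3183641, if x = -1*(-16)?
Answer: 332303055042/10330915045 ≈ 32.166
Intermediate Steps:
x = 16
((x*93)*(-138))/((59*(-110))) + 1674042/3183641 = ((16*93)*(-138))/((59*(-110))) + 1674042/3183641 = (1488*(-138))/(-6490) + 1674042*(1/3183641) = -205344*(-1/6490) + 1674042/3183641 = 102672/3245 + 1674042/3183641 = 332303055042/10330915045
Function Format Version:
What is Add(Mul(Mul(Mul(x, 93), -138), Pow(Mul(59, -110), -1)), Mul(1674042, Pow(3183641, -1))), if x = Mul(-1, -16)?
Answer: Rational(332303055042, 10330915045) ≈ 32.166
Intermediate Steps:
x = 16
Add(Mul(Mul(Mul(x, 93), -138), Pow(Mul(59, -110), -1)), Mul(1674042, Pow(3183641, -1))) = Add(Mul(Mul(Mul(16, 93), -138), Pow(Mul(59, -110), -1)), Mul(1674042, Pow(3183641, -1))) = Add(Mul(Mul(1488, -138), Pow(-6490, -1)), Mul(1674042, Rational(1, 3183641))) = Add(Mul(-205344, Rational(-1, 6490)), Rational(1674042, 3183641)) = Add(Rational(102672, 3245), Rational(1674042, 3183641)) = Rational(332303055042, 10330915045)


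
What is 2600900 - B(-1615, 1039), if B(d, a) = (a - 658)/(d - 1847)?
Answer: 3001438727/1154 ≈ 2.6009e+6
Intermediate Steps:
B(d, a) = (-658 + a)/(-1847 + d)
2600900 - B(-1615, 1039) = 2600900 - (-658 + 1039)/(-1847 - 1615) = 2600900 - 381/(-3462) = 2600900 - (-1)*381/3462 = 2600900 - 1*(-127/1154) = 2600900 + 127/1154 = 3001438727/1154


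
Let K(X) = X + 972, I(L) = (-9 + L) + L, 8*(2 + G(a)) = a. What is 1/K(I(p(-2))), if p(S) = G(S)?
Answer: 2/1917 ≈ 0.0010433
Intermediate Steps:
G(a) = -2 + a/8
p(S) = -2 + S/8
I(L) = -9 + 2*L
K(X) = 972 + X
1/K(I(p(-2))) = 1/(972 + (-9 + 2*(-2 + (⅛)*(-2)))) = 1/(972 + (-9 + 2*(-2 - ¼))) = 1/(972 + (-9 + 2*(-9/4))) = 1/(972 + (-9 - 9/2)) = 1/(972 - 27/2) = 1/(1917/2) = 2/1917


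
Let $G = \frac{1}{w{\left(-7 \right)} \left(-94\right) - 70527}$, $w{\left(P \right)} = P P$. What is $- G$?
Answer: $\frac{1}{75133} \approx 1.331 \cdot 10^{-5}$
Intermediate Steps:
$w{\left(P \right)} = P^{2}$
$G = - \frac{1}{75133}$ ($G = \frac{1}{\left(-7\right)^{2} \left(-94\right) - 70527} = \frac{1}{49 \left(-94\right) - 70527} = \frac{1}{-4606 - 70527} = \frac{1}{-75133} = - \frac{1}{75133} \approx -1.331 \cdot 10^{-5}$)
$- G = \left(-1\right) \left(- \frac{1}{75133}\right) = \frac{1}{75133}$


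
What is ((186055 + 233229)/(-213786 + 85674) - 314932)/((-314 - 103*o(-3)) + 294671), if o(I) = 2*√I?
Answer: -989701520749123/925034519001732 - 1038934932451*I*√3/1387551778502598 ≈ -1.0699 - 0.0012969*I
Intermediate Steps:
((186055 + 233229)/(-213786 + 85674) - 314932)/((-314 - 103*o(-3)) + 294671) = ((186055 + 233229)/(-213786 + 85674) - 314932)/((-314 - 206*√(-3)) + 294671) = (419284/(-128112) - 314932)/((-314 - 206*I*√3) + 294671) = (419284*(-1/128112) - 314932)/((-314 - 206*I*√3) + 294671) = (-104821/32028 - 314932)/((-314 - 206*I*√3) + 294671) = -10086746917/(32028*(294357 - 206*I*√3))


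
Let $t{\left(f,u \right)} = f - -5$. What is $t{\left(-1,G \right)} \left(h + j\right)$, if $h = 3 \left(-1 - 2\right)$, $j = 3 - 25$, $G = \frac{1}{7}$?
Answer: $-124$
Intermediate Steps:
$G = \frac{1}{7} \approx 0.14286$
$t{\left(f,u \right)} = 5 + f$ ($t{\left(f,u \right)} = f + 5 = 5 + f$)
$j = -22$
$h = -9$ ($h = 3 \left(-3\right) = -9$)
$t{\left(-1,G \right)} \left(h + j\right) = \left(5 - 1\right) \left(-9 - 22\right) = 4 \left(-31\right) = -124$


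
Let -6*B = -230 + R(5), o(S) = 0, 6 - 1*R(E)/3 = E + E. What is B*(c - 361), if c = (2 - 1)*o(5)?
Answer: -43681/3 ≈ -14560.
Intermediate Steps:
R(E) = 18 - 6*E (R(E) = 18 - 3*(E + E) = 18 - 6*E)
c = 0 (c = (2 - 1)*0 = 1*0 = 0)
B = 121/3 (B = -(-230 + (18 - 6*5))/6 = -(-230 + (18 - 30))/6 = -(-230 - 12)/6 = -⅙*(-242) = 121/3 ≈ 40.333)
B*(c - 361) = 121*(0 - 361)/3 = (121/3)*(-361) = -43681/3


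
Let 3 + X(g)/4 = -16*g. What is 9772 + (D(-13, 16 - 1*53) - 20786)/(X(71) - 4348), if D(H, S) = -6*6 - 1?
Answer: 29010237/2968 ≈ 9774.3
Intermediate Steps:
D(H, S) = -37 (D(H, S) = -36 - 1 = -37)
X(g) = -12 - 64*g (X(g) = -12 + 4*(-16*g) = -12 - 64*g)
9772 + (D(-13, 16 - 1*53) - 20786)/(X(71) - 4348) = 9772 + (-37 - 20786)/((-12 - 64*71) - 4348) = 9772 - 20823/((-12 - 4544) - 4348) = 9772 - 20823/(-4556 - 4348) = 9772 - 20823/(-8904) = 9772 - 20823*(-1/8904) = 9772 + 6941/2968 = 29010237/2968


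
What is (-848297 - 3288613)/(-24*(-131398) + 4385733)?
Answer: -275794/502619 ≈ -0.54871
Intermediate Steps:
(-848297 - 3288613)/(-24*(-131398) + 4385733) = -4136910/(3153552 + 4385733) = -4136910/7539285 = -4136910*1/7539285 = -275794/502619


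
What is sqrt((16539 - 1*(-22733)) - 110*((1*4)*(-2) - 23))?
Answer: sqrt(42682) ≈ 206.60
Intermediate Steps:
sqrt((16539 - 1*(-22733)) - 110*((1*4)*(-2) - 23)) = sqrt((16539 + 22733) - 110*(4*(-2) - 23)) = sqrt(39272 - 110*(-8 - 23)) = sqrt(39272 - 110*(-31)) = sqrt(39272 + 3410) = sqrt(42682)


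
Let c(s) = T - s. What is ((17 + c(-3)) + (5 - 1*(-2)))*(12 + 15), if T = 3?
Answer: 810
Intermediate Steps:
c(s) = 3 - s
((17 + c(-3)) + (5 - 1*(-2)))*(12 + 15) = ((17 + (3 - 1*(-3))) + (5 - 1*(-2)))*(12 + 15) = ((17 + (3 + 3)) + (5 + 2))*27 = ((17 + 6) + 7)*27 = (23 + 7)*27 = 30*27 = 810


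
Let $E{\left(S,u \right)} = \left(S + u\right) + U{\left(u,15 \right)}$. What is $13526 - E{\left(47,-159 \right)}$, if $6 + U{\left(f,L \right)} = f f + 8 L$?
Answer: $-11757$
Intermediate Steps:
$U{\left(f,L \right)} = -6 + f^{2} + 8 L$ ($U{\left(f,L \right)} = -6 + \left(f f + 8 L\right) = -6 + \left(f^{2} + 8 L\right) = -6 + f^{2} + 8 L$)
$E{\left(S,u \right)} = 114 + S + u + u^{2}$ ($E{\left(S,u \right)} = \left(S + u\right) + \left(-6 + u^{2} + 8 \cdot 15\right) = \left(S + u\right) + \left(-6 + u^{2} + 120\right) = \left(S + u\right) + \left(114 + u^{2}\right) = 114 + S + u + u^{2}$)
$13526 - E{\left(47,-159 \right)} = 13526 - \left(114 + 47 - 159 + \left(-159\right)^{2}\right) = 13526 - \left(114 + 47 - 159 + 25281\right) = 13526 - 25283 = -11757$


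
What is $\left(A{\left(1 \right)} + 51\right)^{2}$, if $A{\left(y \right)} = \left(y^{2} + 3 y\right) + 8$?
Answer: $3969$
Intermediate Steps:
$A{\left(y \right)} = 8 + y^{2} + 3 y$
$\left(A{\left(1 \right)} + 51\right)^{2} = \left(\left(8 + 1^{2} + 3 \cdot 1\right) + 51\right)^{2} = \left(\left(8 + 1 + 3\right) + 51\right)^{2} = \left(12 + 51\right)^{2} = 63^{2} = 3969$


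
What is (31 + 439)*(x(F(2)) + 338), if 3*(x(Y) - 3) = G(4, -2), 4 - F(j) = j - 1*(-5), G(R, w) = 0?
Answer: 160270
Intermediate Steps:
F(j) = -1 - j (F(j) = 4 - (j - 1*(-5)) = 4 - (j + 5) = 4 - (5 + j) = 4 + (-5 - j) = -1 - j)
x(Y) = 3 (x(Y) = 3 + (⅓)*0 = 3 + 0 = 3)
(31 + 439)*(x(F(2)) + 338) = (31 + 439)*(3 + 338) = 470*341 = 160270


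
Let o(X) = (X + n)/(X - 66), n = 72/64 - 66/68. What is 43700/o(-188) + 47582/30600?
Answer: 23097071628677/390869100 ≈ 59092.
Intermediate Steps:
n = 21/136 (n = 72*(1/64) - 66*1/68 = 9/8 - 33/34 = 21/136 ≈ 0.15441)
o(X) = (21/136 + X)/(-66 + X) (o(X) = (X + 21/136)/(X - 66) = (21/136 + X)/(-66 + X))
43700/o(-188) + 47582/30600 = 43700/(((21/136 - 188)/(-66 - 188))) + 47582/30600 = 43700/((-25547/136/(-254))) + 47582*(1/30600) = 43700/((-1/254*(-25547/136))) + 23791/15300 = 43700/(25547/34544) + 23791/15300 = 43700*(34544/25547) + 23791/15300 = 1509572800/25547 + 23791/15300 = 23097071628677/390869100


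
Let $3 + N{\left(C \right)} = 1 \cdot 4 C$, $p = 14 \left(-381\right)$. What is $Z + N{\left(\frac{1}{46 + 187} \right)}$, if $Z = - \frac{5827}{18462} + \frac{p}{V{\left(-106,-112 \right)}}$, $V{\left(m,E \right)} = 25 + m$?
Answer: $\frac{2421743167}{38714814} \approx 62.553$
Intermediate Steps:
$p = -5334$
$N{\left(C \right)} = -3 + 4 C$ ($N{\left(C \right)} = -3 + 1 \cdot 4 C = -3 + 4 C$)
$Z = \frac{10889369}{166158}$ ($Z = - \frac{5827}{18462} - \frac{5334}{25 - 106} = \left(-5827\right) \frac{1}{18462} - \frac{5334}{-81} = - \frac{5827}{18462} - - \frac{1778}{27} = - \frac{5827}{18462} + \frac{1778}{27} = \frac{10889369}{166158} \approx 65.536$)
$Z + N{\left(\frac{1}{46 + 187} \right)} = \frac{10889369}{166158} - \left(3 - \frac{4}{46 + 187}\right) = \frac{10889369}{166158} - \left(3 - \frac{4}{233}\right) = \frac{10889369}{166158} + \left(-3 + 4 \cdot \frac{1}{233}\right) = \frac{10889369}{166158} + \left(-3 + \frac{4}{233}\right) = \frac{10889369}{166158} - \frac{695}{233} = \frac{2421743167}{38714814}$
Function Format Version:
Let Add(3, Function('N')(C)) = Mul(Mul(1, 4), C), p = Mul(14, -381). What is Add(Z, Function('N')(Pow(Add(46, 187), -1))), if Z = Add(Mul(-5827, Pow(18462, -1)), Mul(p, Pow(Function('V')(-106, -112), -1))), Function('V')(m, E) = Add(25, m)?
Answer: Rational(2421743167, 38714814) ≈ 62.553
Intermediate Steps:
p = -5334
Function('N')(C) = Add(-3, Mul(4, C)) (Function('N')(C) = Add(-3, Mul(Mul(1, 4), C)) = Add(-3, Mul(4, C)))
Z = Rational(10889369, 166158) (Z = Add(Mul(-5827, Pow(18462, -1)), Mul(-5334, Pow(Add(25, -106), -1))) = Add(Mul(-5827, Rational(1, 18462)), Mul(-5334, Pow(-81, -1))) = Add(Rational(-5827, 18462), Mul(-5334, Rational(-1, 81))) = Add(Rational(-5827, 18462), Rational(1778, 27)) = Rational(10889369, 166158) ≈ 65.536)
Add(Z, Function('N')(Pow(Add(46, 187), -1))) = Add(Rational(10889369, 166158), Add(-3, Mul(4, Pow(Add(46, 187), -1)))) = Add(Rational(10889369, 166158), Add(-3, Mul(4, Pow(233, -1)))) = Add(Rational(10889369, 166158), Add(-3, Mul(4, Rational(1, 233)))) = Add(Rational(10889369, 166158), Add(-3, Rational(4, 233))) = Add(Rational(10889369, 166158), Rational(-695, 233)) = Rational(2421743167, 38714814)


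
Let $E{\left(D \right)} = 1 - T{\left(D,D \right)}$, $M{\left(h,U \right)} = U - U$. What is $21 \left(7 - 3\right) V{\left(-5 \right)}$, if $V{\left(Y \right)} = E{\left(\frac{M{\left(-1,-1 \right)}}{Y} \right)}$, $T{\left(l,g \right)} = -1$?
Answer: $168$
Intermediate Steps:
$M{\left(h,U \right)} = 0$
$E{\left(D \right)} = 2$ ($E{\left(D \right)} = 1 - -1 = 1 + 1 = 2$)
$V{\left(Y \right)} = 2$
$21 \left(7 - 3\right) V{\left(-5 \right)} = 21 \left(7 - 3\right) 2 = 21 \cdot 4 \cdot 2 = 84 \cdot 2 = 168$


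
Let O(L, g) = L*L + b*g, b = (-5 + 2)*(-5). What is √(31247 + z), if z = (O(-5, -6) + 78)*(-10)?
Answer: 29*√37 ≈ 176.40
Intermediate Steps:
b = 15 (b = -3*(-5) = 15)
O(L, g) = L² + 15*g (O(L, g) = L*L + 15*g = L² + 15*g)
z = -130 (z = (((-5)² + 15*(-6)) + 78)*(-10) = ((25 - 90) + 78)*(-10) = (-65 + 78)*(-10) = 13*(-10) = -130)
√(31247 + z) = √(31247 - 130) = √31117 = 29*√37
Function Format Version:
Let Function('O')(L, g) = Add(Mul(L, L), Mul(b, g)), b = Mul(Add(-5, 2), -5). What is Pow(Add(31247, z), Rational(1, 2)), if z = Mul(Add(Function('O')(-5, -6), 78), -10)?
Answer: Mul(29, Pow(37, Rational(1, 2))) ≈ 176.40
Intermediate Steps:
b = 15 (b = Mul(-3, -5) = 15)
Function('O')(L, g) = Add(Pow(L, 2), Mul(15, g)) (Function('O')(L, g) = Add(Mul(L, L), Mul(15, g)) = Add(Pow(L, 2), Mul(15, g)))
z = -130 (z = Mul(Add(Add(Pow(-5, 2), Mul(15, -6)), 78), -10) = Mul(Add(Add(25, -90), 78), -10) = Mul(Add(-65, 78), -10) = Mul(13, -10) = -130)
Pow(Add(31247, z), Rational(1, 2)) = Pow(Add(31247, -130), Rational(1, 2)) = Pow(31117, Rational(1, 2)) = Mul(29, Pow(37, Rational(1, 2)))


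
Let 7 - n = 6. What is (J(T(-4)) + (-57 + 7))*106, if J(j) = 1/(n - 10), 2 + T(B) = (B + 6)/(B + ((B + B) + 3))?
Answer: -47806/9 ≈ -5311.8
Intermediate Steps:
n = 1 (n = 7 - 1*6 = 7 - 6 = 1)
T(B) = -2 + (6 + B)/(3 + 3*B) (T(B) = -2 + (B + 6)/(B + ((B + B) + 3)) = -2 + (6 + B)/(B + (2*B + 3)) = -2 + (6 + B)/(B + (3 + 2*B)) = -2 + (6 + B)/(3 + 3*B))
J(j) = -1/9 (J(j) = 1/(1 - 10) = 1/(-9) = -1/9)
(J(T(-4)) + (-57 + 7))*106 = (-1/9 + (-57 + 7))*106 = (-1/9 - 50)*106 = -451/9*106 = -47806/9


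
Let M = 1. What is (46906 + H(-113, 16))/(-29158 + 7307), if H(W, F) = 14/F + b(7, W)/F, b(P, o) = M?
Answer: -750511/349616 ≈ -2.1467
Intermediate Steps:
b(P, o) = 1
H(W, F) = 15/F (H(W, F) = 14/F + 1/F = 15/F)
(46906 + H(-113, 16))/(-29158 + 7307) = (46906 + 15/16)/(-29158 + 7307) = (46906 + 15*(1/16))/(-21851) = (46906 + 15/16)*(-1/21851) = (750511/16)*(-1/21851) = -750511/349616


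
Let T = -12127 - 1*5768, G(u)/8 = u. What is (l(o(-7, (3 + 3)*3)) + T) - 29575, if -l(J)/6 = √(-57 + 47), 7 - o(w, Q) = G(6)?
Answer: -47470 - 6*I*√10 ≈ -47470.0 - 18.974*I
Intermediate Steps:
G(u) = 8*u
o(w, Q) = -41 (o(w, Q) = 7 - 8*6 = 7 - 1*48 = 7 - 48 = -41)
T = -17895 (T = -12127 - 5768 = -17895)
l(J) = -6*I*√10 (l(J) = -6*√(-57 + 47) = -6*I*√10)
(l(o(-7, (3 + 3)*3)) + T) - 29575 = (-6*I*√10 - 17895) - 29575 = (-17895 - 6*I*√10) - 29575 = -47470 - 6*I*√10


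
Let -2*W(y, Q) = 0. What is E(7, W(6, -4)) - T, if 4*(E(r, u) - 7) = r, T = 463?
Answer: -1817/4 ≈ -454.25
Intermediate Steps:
W(y, Q) = 0 (W(y, Q) = -½*0 = 0)
E(r, u) = 7 + r/4
E(7, W(6, -4)) - T = (7 + (¼)*7) - 1*463 = (7 + 7/4) - 463 = 35/4 - 463 = -1817/4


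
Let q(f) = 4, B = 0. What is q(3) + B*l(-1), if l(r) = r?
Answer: 4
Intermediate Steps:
q(3) + B*l(-1) = 4 + 0*(-1) = 4 + 0 = 4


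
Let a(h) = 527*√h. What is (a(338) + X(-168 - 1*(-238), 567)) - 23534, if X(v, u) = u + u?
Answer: -22400 + 6851*√2 ≈ -12711.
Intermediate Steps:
X(v, u) = 2*u
(a(338) + X(-168 - 1*(-238), 567)) - 23534 = (527*√338 + 2*567) - 23534 = (527*(13*√2) + 1134) - 23534 = (6851*√2 + 1134) - 23534 = (1134 + 6851*√2) - 23534 = -22400 + 6851*√2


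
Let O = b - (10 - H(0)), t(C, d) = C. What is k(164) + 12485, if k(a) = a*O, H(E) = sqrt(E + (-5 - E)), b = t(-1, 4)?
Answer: 10681 + 164*I*sqrt(5) ≈ 10681.0 + 366.72*I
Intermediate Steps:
b = -1
H(E) = I*sqrt(5) (H(E) = sqrt(-5) = I*sqrt(5))
O = -11 + I*sqrt(5) (O = -1 - (10 - I*sqrt(5)) = -1 + (-10 + I*sqrt(5)) = -11 + I*sqrt(5) ≈ -11.0 + 2.2361*I)
k(a) = a*(-11 + I*sqrt(5))
k(164) + 12485 = 164*(-11 + I*sqrt(5)) + 12485 = (-1804 + 164*I*sqrt(5)) + 12485 = 10681 + 164*I*sqrt(5)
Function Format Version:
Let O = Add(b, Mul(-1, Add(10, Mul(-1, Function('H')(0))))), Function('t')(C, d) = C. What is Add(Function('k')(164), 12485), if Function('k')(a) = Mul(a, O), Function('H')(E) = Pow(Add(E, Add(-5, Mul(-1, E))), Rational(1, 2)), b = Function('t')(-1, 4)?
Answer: Add(10681, Mul(164, I, Pow(5, Rational(1, 2)))) ≈ Add(10681., Mul(366.72, I))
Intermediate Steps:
b = -1
Function('H')(E) = Mul(I, Pow(5, Rational(1, 2))) (Function('H')(E) = Pow(-5, Rational(1, 2)) = Mul(I, Pow(5, Rational(1, 2))))
O = Add(-11, Mul(I, Pow(5, Rational(1, 2)))) (O = Add(-1, Mul(-1, Add(10, Mul(-1, Mul(I, Pow(5, Rational(1, 2))))))) = Add(-1, Mul(-1, Add(10, Mul(-1, I, Pow(5, Rational(1, 2)))))) = Add(-1, Add(-10, Mul(I, Pow(5, Rational(1, 2))))) = Add(-11, Mul(I, Pow(5, Rational(1, 2)))) ≈ Add(-11.000, Mul(2.2361, I)))
Function('k')(a) = Mul(a, Add(-11, Mul(I, Pow(5, Rational(1, 2)))))
Add(Function('k')(164), 12485) = Add(Mul(164, Add(-11, Mul(I, Pow(5, Rational(1, 2))))), 12485) = Add(Add(-1804, Mul(164, I, Pow(5, Rational(1, 2)))), 12485) = Add(10681, Mul(164, I, Pow(5, Rational(1, 2))))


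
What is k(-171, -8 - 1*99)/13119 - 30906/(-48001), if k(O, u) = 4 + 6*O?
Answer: 356398792/629725119 ≈ 0.56596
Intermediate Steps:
k(-171, -8 - 1*99)/13119 - 30906/(-48001) = (4 + 6*(-171))/13119 - 30906/(-48001) = (4 - 1026)*(1/13119) - 30906*(-1/48001) = -1022*1/13119 + 30906/48001 = -1022/13119 + 30906/48001 = 356398792/629725119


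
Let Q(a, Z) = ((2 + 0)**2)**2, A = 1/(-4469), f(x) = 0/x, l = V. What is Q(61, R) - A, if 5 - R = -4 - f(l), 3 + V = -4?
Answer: 71505/4469 ≈ 16.000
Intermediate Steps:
V = -7 (V = -3 - 4 = -7)
l = -7
f(x) = 0
A = -1/4469 ≈ -0.00022376
R = 9 (R = 5 - (-4 - 1*0) = 5 - (-4 + 0) = 5 - 1*(-4) = 5 + 4 = 9)
Q(a, Z) = 16 (Q(a, Z) = (2**2)**2 = 4**2 = 16)
Q(61, R) - A = 16 - 1*(-1/4469) = 16 + 1/4469 = 71505/4469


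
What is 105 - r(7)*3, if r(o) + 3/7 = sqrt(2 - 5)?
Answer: 744/7 - 3*I*sqrt(3) ≈ 106.29 - 5.1962*I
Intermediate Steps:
r(o) = -3/7 + I*sqrt(3) (r(o) = -3/7 + sqrt(2 - 5) = -3/7 + sqrt(-3) = -3/7 + I*sqrt(3))
105 - r(7)*3 = 105 - (-3/7 + I*sqrt(3))*3 = 105 - (-9/7 + 3*I*sqrt(3)) = 105 + (9/7 - 3*I*sqrt(3)) = 744/7 - 3*I*sqrt(3)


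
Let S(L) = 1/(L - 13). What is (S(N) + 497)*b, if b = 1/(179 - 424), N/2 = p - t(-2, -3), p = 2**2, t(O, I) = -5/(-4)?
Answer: -7453/3675 ≈ -2.0280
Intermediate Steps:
t(O, I) = 5/4 (t(O, I) = -5*(-1/4) = 5/4)
p = 4
N = 11/2 (N = 2*(4 - 1*5/4) = 2*(4 - 5/4) = 2*(11/4) = 11/2 ≈ 5.5000)
S(L) = 1/(-13 + L)
b = -1/245 (b = 1/(-245) = -1/245 ≈ -0.0040816)
(S(N) + 497)*b = (1/(-13 + 11/2) + 497)*(-1/245) = (1/(-15/2) + 497)*(-1/245) = (-2/15 + 497)*(-1/245) = (7453/15)*(-1/245) = -7453/3675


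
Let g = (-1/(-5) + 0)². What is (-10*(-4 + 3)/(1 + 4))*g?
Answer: 2/25 ≈ 0.080000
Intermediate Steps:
g = 1/25 (g = (-1*(-⅕) + 0)² = (⅕ + 0)² = (⅕)² = 1/25 ≈ 0.040000)
(-10*(-4 + 3)/(1 + 4))*g = -10*(-4 + 3)/(1 + 4)*(1/25) = -(-10)/5*(1/25) = -10*(-⅕)*(1/25) = 2*(1/25) = 2/25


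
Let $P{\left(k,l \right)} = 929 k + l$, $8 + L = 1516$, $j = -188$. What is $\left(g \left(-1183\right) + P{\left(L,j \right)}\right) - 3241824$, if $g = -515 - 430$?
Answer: $-723145$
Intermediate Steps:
$L = 1508$ ($L = -8 + 1516 = 1508$)
$P{\left(k,l \right)} = l + 929 k$
$g = -945$
$\left(g \left(-1183\right) + P{\left(L,j \right)}\right) - 3241824 = \left(\left(-945\right) \left(-1183\right) + \left(-188 + 929 \cdot 1508\right)\right) - 3241824 = \left(1117935 + \left(-188 + 1400932\right)\right) - 3241824 = \left(1117935 + 1400744\right) - 3241824 = 2518679 - 3241824 = -723145$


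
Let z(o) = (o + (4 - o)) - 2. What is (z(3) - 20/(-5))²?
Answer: 36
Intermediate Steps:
z(o) = 2 (z(o) = 4 - 2 = 2)
(z(3) - 20/(-5))² = (2 - 20/(-5))² = (2 - 20*(-⅕))² = (2 + 4)² = 6² = 36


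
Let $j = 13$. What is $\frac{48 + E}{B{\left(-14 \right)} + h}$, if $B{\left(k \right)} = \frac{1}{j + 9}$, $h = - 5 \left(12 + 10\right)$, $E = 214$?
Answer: $- \frac{5764}{2419} \approx -2.3828$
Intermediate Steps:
$h = -110$ ($h = \left(-5\right) 22 = -110$)
$B{\left(k \right)} = \frac{1}{22}$ ($B{\left(k \right)} = \frac{1}{13 + 9} = \frac{1}{22}$)
$\frac{48 + E}{B{\left(-14 \right)} + h} = \frac{48 + 214}{\frac{1}{22} - 110} = \frac{262}{- \frac{2419}{22}} = 262 \left(- \frac{22}{2419}\right) = - \frac{5764}{2419}$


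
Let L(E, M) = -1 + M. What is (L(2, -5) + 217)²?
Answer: 44521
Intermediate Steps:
(L(2, -5) + 217)² = ((-1 - 5) + 217)² = (-6 + 217)² = 211² = 44521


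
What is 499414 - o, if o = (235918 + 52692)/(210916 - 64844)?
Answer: 61927091/124 ≈ 4.9941e+5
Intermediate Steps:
o = 245/124 (o = 288610/146072 = 288610*(1/146072) = 245/124 ≈ 1.9758)
499414 - o = 499414 - 1*245/124 = 499414 - 245/124 = 61927091/124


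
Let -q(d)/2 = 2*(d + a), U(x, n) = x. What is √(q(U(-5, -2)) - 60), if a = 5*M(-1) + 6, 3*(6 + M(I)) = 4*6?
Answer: 2*I*√26 ≈ 10.198*I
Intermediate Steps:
M(I) = 2 (M(I) = -6 + (4*6)/3 = -6 + (⅓)*24 = -6 + 8 = 2)
a = 16 (a = 5*2 + 6 = 10 + 6 = 16)
q(d) = -64 - 4*d (q(d) = -4*(d + 16) = -4*(16 + d) = -2*(32 + 2*d) = -64 - 4*d)
√(q(U(-5, -2)) - 60) = √((-64 - 4*(-5)) - 60) = √((-64 + 20) - 60) = √(-44 - 60) = √(-104) = 2*I*√26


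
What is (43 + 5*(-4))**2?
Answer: 529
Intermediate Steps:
(43 + 5*(-4))**2 = (43 - 20)**2 = 23**2 = 529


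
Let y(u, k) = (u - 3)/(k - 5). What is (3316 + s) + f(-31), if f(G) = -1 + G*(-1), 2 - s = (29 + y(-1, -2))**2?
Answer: 121203/49 ≈ 2473.5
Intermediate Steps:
y(u, k) = (-3 + u)/(-5 + k)
s = -42751/49 (s = 2 - (29 + (-3 - 1)/(-5 - 2))**2 = 2 - (29 - 4/(-7))**2 = 2 - (29 - 1/7*(-4))**2 = 2 - (29 + 4/7)**2 = 2 - (207/7)**2 = 2 - 1*42849/49 = 2 - 42849/49 = -42751/49 ≈ -872.47)
f(G) = -1 - G
(3316 + s) + f(-31) = (3316 - 42751/49) + (-1 - 1*(-31)) = 119733/49 + (-1 + 31) = 119733/49 + 30 = 121203/49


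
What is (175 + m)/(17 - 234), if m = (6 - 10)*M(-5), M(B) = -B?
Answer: -5/7 ≈ -0.71429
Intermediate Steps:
m = -20 (m = (6 - 10)*(-1*(-5)) = -4*5 = -20)
(175 + m)/(17 - 234) = (175 - 20)/(17 - 234) = 155/(-217) = 155*(-1/217) = -5/7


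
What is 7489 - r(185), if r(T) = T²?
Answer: -26736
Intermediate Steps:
7489 - r(185) = 7489 - 1*185² = 7489 - 1*34225 = 7489 - 34225 = -26736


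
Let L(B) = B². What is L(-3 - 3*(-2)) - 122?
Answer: -113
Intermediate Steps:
L(-3 - 3*(-2)) - 122 = (-3 - 3*(-2))² - 122 = (-3 + 6)² - 122 = 3² - 122 = 9 - 122 = -113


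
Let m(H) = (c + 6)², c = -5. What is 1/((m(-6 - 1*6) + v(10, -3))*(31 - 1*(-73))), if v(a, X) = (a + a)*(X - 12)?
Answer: -1/31096 ≈ -3.2158e-5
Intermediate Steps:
v(a, X) = 2*a*(-12 + X) (v(a, X) = (2*a)*(-12 + X) = 2*a*(-12 + X))
m(H) = 1 (m(H) = (-5 + 6)² = 1² = 1)
1/((m(-6 - 1*6) + v(10, -3))*(31 - 1*(-73))) = 1/((1 + 2*10*(-12 - 3))*(31 - 1*(-73))) = 1/((1 + 2*10*(-15))*(31 + 73)) = 1/((1 - 300)*104) = 1/(-299*104) = 1/(-31096) = -1/31096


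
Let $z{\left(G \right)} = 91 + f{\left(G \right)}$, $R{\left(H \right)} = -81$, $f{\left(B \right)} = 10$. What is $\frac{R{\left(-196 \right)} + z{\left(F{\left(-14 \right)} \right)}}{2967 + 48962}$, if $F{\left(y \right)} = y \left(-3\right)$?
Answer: $\frac{20}{51929} \approx 0.00038514$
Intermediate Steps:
$F{\left(y \right)} = - 3 y$
$z{\left(G \right)} = 101$ ($z{\left(G \right)} = 91 + 10 = 101$)
$\frac{R{\left(-196 \right)} + z{\left(F{\left(-14 \right)} \right)}}{2967 + 48962} = \frac{-81 + 101}{2967 + 48962} = \frac{20}{51929}$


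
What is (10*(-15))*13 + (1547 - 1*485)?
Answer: -888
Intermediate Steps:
(10*(-15))*13 + (1547 - 1*485) = -150*13 + (1547 - 485) = -1950 + 1062 = -888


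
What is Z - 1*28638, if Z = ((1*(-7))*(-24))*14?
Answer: -26286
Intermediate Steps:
Z = 2352 (Z = -7*(-24)*14 = 168*14 = 2352)
Z - 1*28638 = 2352 - 1*28638 = 2352 - 28638 = -26286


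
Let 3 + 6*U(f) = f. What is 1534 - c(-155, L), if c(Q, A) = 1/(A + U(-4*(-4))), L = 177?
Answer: 1649044/1075 ≈ 1534.0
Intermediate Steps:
U(f) = -1/2 + f/6
c(Q, A) = 1/(13/6 + A) (c(Q, A) = 1/(A + (-1/2 + (-4*(-4))/6)) = 1/(A + (-1/2 + (1/6)*16)) = 1/(A + (-1/2 + 8/3)) = 1/(A + 13/6) = 1/(13/6 + A))
1534 - c(-155, L) = 1534 - 6/(13 + 6*177) = 1534 - 6/(13 + 1062) = 1534 - 6/1075 = 1649044/1075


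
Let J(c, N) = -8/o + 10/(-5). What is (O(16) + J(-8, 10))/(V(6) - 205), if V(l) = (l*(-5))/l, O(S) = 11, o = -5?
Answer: -53/1050 ≈ -0.050476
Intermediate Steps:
J(c, N) = -⅖ (J(c, N) = -8/(-5) + 10/(-5) = -8*(-⅕) + 10*(-⅕) = 8/5 - 2 = -⅖)
V(l) = -5 (V(l) = (-5*l)/l = -5)
(O(16) + J(-8, 10))/(V(6) - 205) = (11 - ⅖)/(-5 - 205) = (53/5)/(-210) = (53/5)*(-1/210) = -53/1050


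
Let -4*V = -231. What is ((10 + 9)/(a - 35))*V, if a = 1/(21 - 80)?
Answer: -258951/8264 ≈ -31.335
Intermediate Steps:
V = 231/4 (V = -¼*(-231) = 231/4 ≈ 57.750)
a = -1/59 (a = 1/(-59) = -1/59 ≈ -0.016949)
((10 + 9)/(a - 35))*V = ((10 + 9)/(-1/59 - 35))*(231/4) = (19/(-2066/59))*(231/4) = (19*(-59/2066))*(231/4) = -1121/2066*231/4 = -258951/8264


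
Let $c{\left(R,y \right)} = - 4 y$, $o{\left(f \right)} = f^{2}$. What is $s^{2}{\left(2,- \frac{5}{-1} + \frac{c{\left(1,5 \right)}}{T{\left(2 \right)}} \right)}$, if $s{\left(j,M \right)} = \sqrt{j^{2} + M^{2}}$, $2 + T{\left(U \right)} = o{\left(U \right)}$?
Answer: $29$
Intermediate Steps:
$T{\left(U \right)} = -2 + U^{2}$
$s{\left(j,M \right)} = \sqrt{M^{2} + j^{2}}$
$s^{2}{\left(2,- \frac{5}{-1} + \frac{c{\left(1,5 \right)}}{T{\left(2 \right)}} \right)} = \left(\sqrt{\left(- \frac{5}{-1} + \frac{\left(-4\right) 5}{-2 + 2^{2}}\right)^{2} + 2^{2}}\right)^{2} = \left(\sqrt{\left(\left(-5\right) \left(-1\right) - \frac{20}{-2 + 4}\right)^{2} + 4}\right)^{2} = \left(\sqrt{\left(5 - \frac{20}{2}\right)^{2} + 4}\right)^{2} = \left(\sqrt{\left(5 - 10\right)^{2} + 4}\right)^{2} = \left(\sqrt{\left(-5\right)^{2} + 4}\right)^{2} = \left(\sqrt{25 + 4}\right)^{2} = \left(\sqrt{29}\right)^{2} = 29$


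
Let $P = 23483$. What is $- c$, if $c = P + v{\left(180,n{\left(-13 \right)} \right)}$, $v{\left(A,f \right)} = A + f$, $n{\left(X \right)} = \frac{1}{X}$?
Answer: $- \frac{307618}{13} \approx -23663.0$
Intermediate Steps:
$c = \frac{307618}{13}$ ($c = 23483 + \left(180 + \frac{1}{-13}\right) = 23483 + \left(180 - \frac{1}{13}\right) = 23483 + \frac{2339}{13} = \frac{307618}{13} \approx 23663.0$)
$- c = \left(-1\right) \frac{307618}{13} = - \frac{307618}{13}$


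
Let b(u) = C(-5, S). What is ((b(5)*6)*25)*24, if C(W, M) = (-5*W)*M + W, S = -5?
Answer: -468000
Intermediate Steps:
C(W, M) = W - 5*M*W (C(W, M) = -5*M*W + W = W - 5*M*W)
b(u) = -130 (b(u) = -5*(1 - 5*(-5)) = -5*(1 + 25) = -5*26 = -130)
((b(5)*6)*25)*24 = (-130*6*25)*24 = -780*25*24 = -19500*24 = -468000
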